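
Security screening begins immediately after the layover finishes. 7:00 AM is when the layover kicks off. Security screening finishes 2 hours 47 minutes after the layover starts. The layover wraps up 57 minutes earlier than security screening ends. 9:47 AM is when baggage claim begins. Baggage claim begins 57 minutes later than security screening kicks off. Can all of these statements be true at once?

Security screening ends at 7:00 AM + 167 min = 9:47 AM.
The layover ends at 9:47 AM − 57 min = 8:50 AM.
So security screening starts at 8:50 AM.
Baggage claim starts at 8:50 AM + 57 min = 9:47 AM.
That matches the stated 9:47 AM, so the schedule is consistent.

Yes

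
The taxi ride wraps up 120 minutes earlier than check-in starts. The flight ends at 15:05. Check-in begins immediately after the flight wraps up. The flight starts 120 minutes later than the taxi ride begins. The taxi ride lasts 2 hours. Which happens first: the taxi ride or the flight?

Check-in starts at 15:05.
The taxi ride ends at 15:05 − 120 min = 13:05.
The taxi ride starts at 13:05 − 120 min = 11:05.
The flight starts at 11:05 + 120 min = 13:05.
The taxi ride starts at 11:05 and the flight starts at 13:05, so the taxi ride is first.

the taxi ride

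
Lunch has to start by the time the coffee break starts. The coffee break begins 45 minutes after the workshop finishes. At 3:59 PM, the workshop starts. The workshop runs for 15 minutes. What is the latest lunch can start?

4:59 PM

The workshop ends at 3:59 PM + 15 min = 4:14 PM.
The coffee break starts at 4:14 PM + 45 min = 4:59 PM.
Lunch is bounded by the coffee break, so the latest it can start is 4:59 PM.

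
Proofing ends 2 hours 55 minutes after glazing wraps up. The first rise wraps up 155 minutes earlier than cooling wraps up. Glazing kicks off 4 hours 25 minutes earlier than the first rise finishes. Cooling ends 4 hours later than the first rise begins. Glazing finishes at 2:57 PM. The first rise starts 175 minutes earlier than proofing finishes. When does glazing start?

11:57 AM

Proofing ends at 2:57 PM + 175 min = 5:52 PM.
The first rise starts at 5:52 PM − 175 min = 2:57 PM.
Cooling ends at 2:57 PM + 240 min = 6:57 PM.
The first rise ends at 6:57 PM − 155 min = 4:22 PM.
Glazing starts at 4:22 PM − 265 min = 11:57 AM.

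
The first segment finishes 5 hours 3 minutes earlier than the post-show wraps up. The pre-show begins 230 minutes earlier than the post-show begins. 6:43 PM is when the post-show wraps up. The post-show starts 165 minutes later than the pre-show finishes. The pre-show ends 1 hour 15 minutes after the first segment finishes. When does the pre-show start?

1:50 PM

The first segment ends at 6:43 PM − 303 min = 1:40 PM.
The pre-show ends at 1:40 PM + 75 min = 2:55 PM.
The post-show starts at 2:55 PM + 165 min = 5:40 PM.
The pre-show starts at 5:40 PM − 230 min = 1:50 PM.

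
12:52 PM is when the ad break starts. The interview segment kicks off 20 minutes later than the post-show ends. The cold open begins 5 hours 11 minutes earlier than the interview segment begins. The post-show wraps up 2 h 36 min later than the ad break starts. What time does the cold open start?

10:37 AM

The post-show ends at 12:52 PM + 156 min = 3:28 PM.
The interview segment starts at 3:28 PM + 20 min = 3:48 PM.
The cold open starts at 3:48 PM − 311 min = 10:37 AM.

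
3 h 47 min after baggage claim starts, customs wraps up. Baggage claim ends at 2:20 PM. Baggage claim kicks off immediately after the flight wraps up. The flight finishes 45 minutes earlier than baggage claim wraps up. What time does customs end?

5:22 PM

The flight ends at 2:20 PM − 45 min = 1:35 PM.
So baggage claim starts at 1:35 PM.
Customs ends at 1:35 PM + 227 min = 5:22 PM.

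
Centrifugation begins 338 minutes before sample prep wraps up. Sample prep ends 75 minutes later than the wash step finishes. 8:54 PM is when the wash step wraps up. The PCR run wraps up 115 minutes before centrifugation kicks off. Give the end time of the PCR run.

2:36 PM

Sample prep ends at 8:54 PM + 75 min = 10:09 PM.
Centrifugation starts at 10:09 PM − 338 min = 4:31 PM.
The PCR run ends at 4:31 PM − 115 min = 2:36 PM.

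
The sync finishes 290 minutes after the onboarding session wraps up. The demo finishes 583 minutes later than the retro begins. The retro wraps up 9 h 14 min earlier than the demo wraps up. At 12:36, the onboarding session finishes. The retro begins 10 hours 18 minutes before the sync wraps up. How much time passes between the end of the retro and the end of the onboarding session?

The sync ends at 12:36 + 290 min = 17:26.
The retro starts at 17:26 − 618 min = 07:08.
The demo ends at 07:08 + 583 min = 16:51.
The retro ends at 16:51 − 554 min = 07:37.
From 07:37 to 12:36 is 4 h 59 min.

4 h 59 min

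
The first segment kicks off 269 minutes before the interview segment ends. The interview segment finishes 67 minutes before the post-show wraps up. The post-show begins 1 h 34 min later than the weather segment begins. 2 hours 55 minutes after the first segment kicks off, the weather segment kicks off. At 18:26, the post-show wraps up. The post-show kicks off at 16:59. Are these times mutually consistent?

No

The interview segment ends at 18:26 − 67 min = 17:19.
The first segment starts at 17:19 − 269 min = 12:50.
The weather segment starts at 12:50 + 175 min = 15:45.
The post-show starts at 15:45 + 94 min = 17:19.
But the post-show is also said to start at 16:59 — a 20-minute conflict.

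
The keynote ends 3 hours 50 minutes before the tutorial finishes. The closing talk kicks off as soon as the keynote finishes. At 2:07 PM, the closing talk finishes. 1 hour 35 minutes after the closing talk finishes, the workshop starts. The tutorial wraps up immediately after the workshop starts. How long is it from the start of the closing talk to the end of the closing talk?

2 h 15 min

The workshop starts at 2:07 PM + 95 min = 3:42 PM.
So the tutorial ends at 3:42 PM.
The keynote ends at 3:42 PM − 230 min = 11:52 AM.
So the closing talk starts at 11:52 AM.
From 11:52 AM to 2:07 PM is 2 h 15 min.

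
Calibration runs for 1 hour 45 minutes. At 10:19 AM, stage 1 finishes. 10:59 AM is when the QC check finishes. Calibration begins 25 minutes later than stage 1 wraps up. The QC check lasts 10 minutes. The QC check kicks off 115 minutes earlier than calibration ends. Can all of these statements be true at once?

Calibration starts at 10:19 AM + 25 min = 10:44 AM.
Calibration ends at 10:44 AM + 105 min = 12:29 PM.
The QC check starts at 12:29 PM − 115 min = 10:34 AM.
The QC check ends at 10:34 AM + 10 min = 10:44 AM.
But the QC check is also said to end at 10:59 AM — a 15-minute conflict.

No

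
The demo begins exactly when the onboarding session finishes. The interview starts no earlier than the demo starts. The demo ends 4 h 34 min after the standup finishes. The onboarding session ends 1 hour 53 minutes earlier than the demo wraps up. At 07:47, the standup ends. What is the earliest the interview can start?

10:28

The demo ends at 07:47 + 274 min = 12:21.
The onboarding session ends at 12:21 − 113 min = 10:28.
So the demo starts at 10:28.
The interview is bounded by the demo, so the earliest it can start is 10:28.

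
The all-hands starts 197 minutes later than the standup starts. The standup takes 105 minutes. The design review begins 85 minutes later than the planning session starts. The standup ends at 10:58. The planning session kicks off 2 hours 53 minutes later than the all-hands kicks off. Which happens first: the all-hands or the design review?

The standup starts at 10:58 − 105 min = 09:13.
The all-hands starts at 09:13 + 197 min = 12:30.
The planning session starts at 12:30 + 173 min = 15:23.
The design review starts at 15:23 + 85 min = 16:48.
The all-hands starts at 12:30 and the design review starts at 16:48, so the all-hands is first.

the all-hands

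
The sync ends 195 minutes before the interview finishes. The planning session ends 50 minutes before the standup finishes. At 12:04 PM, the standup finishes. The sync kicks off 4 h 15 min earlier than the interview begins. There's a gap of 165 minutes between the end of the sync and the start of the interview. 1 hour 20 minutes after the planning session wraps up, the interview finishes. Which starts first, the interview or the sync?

the sync

The planning session ends at 12:04 PM − 50 min = 11:14 AM.
The interview ends at 11:14 AM + 80 min = 12:34 PM.
The sync ends at 12:34 PM − 195 min = 9:19 AM.
The interview starts at 9:19 AM + 165 min = 12:04 PM.
The sync starts at 12:04 PM − 255 min = 7:49 AM.
The interview starts at 12:04 PM and the sync starts at 7:49 AM, so the sync is first.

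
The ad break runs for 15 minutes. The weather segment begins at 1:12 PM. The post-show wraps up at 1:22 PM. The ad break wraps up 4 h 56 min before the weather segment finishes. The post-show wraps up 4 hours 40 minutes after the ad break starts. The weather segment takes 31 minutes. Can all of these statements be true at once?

No

The weather segment ends at 1:12 PM + 31 min = 1:43 PM.
The ad break ends at 1:43 PM − 296 min = 8:47 AM.
The ad break starts at 8:47 AM − 15 min = 8:32 AM.
The post-show ends at 8:32 AM + 280 min = 1:12 PM.
But the post-show is also said to end at 1:22 PM — a 10-minute conflict.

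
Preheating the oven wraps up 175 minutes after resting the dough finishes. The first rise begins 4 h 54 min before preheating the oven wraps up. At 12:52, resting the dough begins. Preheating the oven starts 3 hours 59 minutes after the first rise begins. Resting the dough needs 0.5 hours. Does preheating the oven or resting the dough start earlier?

Resting the dough ends at 12:52 + 30 min = 13:22.
Preheating the oven ends at 13:22 + 175 min = 16:17.
The first rise starts at 16:17 − 294 min = 11:23.
Preheating the oven starts at 11:23 + 239 min = 15:22.
Preheating the oven starts at 15:22 and resting the dough starts at 12:52, so resting the dough is first.

resting the dough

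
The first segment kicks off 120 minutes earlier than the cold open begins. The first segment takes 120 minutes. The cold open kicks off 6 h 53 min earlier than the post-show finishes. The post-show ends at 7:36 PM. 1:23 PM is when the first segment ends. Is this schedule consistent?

The cold open starts at 7:36 PM − 413 min = 12:43 PM.
The first segment starts at 12:43 PM − 120 min = 10:43 AM.
The first segment ends at 10:43 AM + 120 min = 12:43 PM.
But the first segment is also said to end at 1:23 PM — a 40-minute conflict.

No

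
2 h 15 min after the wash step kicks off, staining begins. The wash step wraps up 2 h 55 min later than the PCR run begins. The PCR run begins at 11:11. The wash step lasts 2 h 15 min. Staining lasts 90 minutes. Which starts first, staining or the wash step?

The wash step ends at 11:11 + 175 min = 14:06.
The wash step starts at 14:06 − 135 min = 11:51.
Staining starts at 11:51 + 135 min = 14:06.
Staining starts at 14:06 and the wash step starts at 11:51, so the wash step is first.

the wash step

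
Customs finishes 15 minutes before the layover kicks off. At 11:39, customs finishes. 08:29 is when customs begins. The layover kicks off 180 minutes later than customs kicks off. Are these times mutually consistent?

No

The layover starts at 08:29 + 180 min = 11:29.
Customs ends at 11:29 − 15 min = 11:14.
But customs is also said to end at 11:39 — a 25-minute conflict.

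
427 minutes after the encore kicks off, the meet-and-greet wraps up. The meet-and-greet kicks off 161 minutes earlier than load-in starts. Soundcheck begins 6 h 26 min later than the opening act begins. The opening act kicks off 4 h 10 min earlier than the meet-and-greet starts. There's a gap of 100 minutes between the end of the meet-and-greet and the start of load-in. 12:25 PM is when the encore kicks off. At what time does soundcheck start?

8:47 PM

The meet-and-greet ends at 12:25 PM + 427 min = 7:32 PM.
Load-in starts at 7:32 PM + 100 min = 9:12 PM.
The meet-and-greet starts at 9:12 PM − 161 min = 6:31 PM.
The opening act starts at 6:31 PM − 250 min = 2:21 PM.
Soundcheck starts at 2:21 PM + 386 min = 8:47 PM.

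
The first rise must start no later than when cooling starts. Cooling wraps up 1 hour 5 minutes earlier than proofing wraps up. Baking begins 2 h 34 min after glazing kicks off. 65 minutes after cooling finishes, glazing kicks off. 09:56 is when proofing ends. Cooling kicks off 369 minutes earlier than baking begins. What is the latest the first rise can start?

Cooling ends at 09:56 − 65 min = 08:51.
Glazing starts at 08:51 + 65 min = 09:56.
Baking starts at 09:56 + 154 min = 12:30.
Cooling starts at 12:30 − 369 min = 06:21.
The first rise is bounded by cooling, so the latest it can start is 06:21.

06:21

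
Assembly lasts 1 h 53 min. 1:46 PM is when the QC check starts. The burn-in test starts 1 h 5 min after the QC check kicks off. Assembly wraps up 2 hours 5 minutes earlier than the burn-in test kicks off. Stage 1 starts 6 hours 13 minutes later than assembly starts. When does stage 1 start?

The burn-in test starts at 1:46 PM + 65 min = 2:51 PM.
Assembly ends at 2:51 PM − 125 min = 12:46 PM.
Assembly starts at 12:46 PM − 113 min = 10:53 AM.
Stage 1 starts at 10:53 AM + 373 min = 5:06 PM.

5:06 PM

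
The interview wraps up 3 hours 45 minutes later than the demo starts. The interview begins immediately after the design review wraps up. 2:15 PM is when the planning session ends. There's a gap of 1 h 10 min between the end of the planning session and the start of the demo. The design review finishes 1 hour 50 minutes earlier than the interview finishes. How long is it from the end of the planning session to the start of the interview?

3 h 5 min

The demo starts at 2:15 PM + 70 min = 3:25 PM.
The interview ends at 3:25 PM + 225 min = 7:10 PM.
The design review ends at 7:10 PM − 110 min = 5:20 PM.
So the interview starts at 5:20 PM.
From 2:15 PM to 5:20 PM is 3 h 5 min.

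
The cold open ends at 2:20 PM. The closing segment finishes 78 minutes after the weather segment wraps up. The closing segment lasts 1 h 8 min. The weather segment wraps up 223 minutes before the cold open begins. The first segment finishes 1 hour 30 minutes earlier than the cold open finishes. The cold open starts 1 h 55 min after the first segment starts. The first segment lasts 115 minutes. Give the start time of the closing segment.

9:17 AM

The first segment ends at 2:20 PM − 90 min = 12:50 PM.
The first segment starts at 12:50 PM − 115 min = 10:55 AM.
The cold open starts at 10:55 AM + 115 min = 12:50 PM.
The weather segment ends at 12:50 PM − 223 min = 9:07 AM.
The closing segment ends at 9:07 AM + 78 min = 10:25 AM.
The closing segment starts at 10:25 AM − 68 min = 9:17 AM.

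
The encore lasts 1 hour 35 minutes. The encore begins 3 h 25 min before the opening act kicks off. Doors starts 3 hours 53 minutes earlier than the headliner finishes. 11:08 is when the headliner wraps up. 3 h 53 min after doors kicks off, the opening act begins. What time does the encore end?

Doors starts at 11:08 − 233 min = 07:15.
The opening act starts at 07:15 + 233 min = 11:08.
The encore starts at 11:08 − 205 min = 07:43.
The encore ends at 07:43 + 95 min = 09:18.

09:18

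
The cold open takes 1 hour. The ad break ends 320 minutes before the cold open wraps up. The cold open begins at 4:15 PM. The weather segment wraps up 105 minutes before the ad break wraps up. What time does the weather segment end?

10:10 AM

The cold open ends at 4:15 PM + 60 min = 5:15 PM.
The ad break ends at 5:15 PM − 320 min = 11:55 AM.
The weather segment ends at 11:55 AM − 105 min = 10:10 AM.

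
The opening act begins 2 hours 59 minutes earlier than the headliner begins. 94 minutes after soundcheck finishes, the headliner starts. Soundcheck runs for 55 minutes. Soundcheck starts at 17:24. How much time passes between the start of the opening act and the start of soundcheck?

Soundcheck ends at 17:24 + 55 min = 18:19.
The headliner starts at 18:19 + 94 min = 19:53.
The opening act starts at 19:53 − 179 min = 16:54.
From 16:54 to 17:24 is 0.5 hours.

0.5 hours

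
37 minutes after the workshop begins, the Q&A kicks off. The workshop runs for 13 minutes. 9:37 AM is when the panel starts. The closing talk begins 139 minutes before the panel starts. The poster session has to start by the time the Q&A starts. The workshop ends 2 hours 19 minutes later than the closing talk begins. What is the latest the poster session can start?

The closing talk starts at 9:37 AM − 139 min = 7:18 AM.
The workshop ends at 7:18 AM + 139 min = 9:37 AM.
The workshop starts at 9:37 AM − 13 min = 9:24 AM.
The Q&A starts at 9:24 AM + 37 min = 10:01 AM.
The poster session is bounded by the Q&A, so the latest it can start is 10:01 AM.

10:01 AM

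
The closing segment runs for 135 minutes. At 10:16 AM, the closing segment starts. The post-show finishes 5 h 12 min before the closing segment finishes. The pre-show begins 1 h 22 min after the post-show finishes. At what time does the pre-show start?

The closing segment ends at 10:16 AM + 135 min = 12:31 PM.
The post-show ends at 12:31 PM − 312 min = 7:19 AM.
The pre-show starts at 7:19 AM + 82 min = 8:41 AM.

8:41 AM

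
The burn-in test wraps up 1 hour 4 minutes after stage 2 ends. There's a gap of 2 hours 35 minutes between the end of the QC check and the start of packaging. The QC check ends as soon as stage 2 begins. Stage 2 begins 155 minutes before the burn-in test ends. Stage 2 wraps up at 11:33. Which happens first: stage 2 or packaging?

stage 2

The burn-in test ends at 11:33 + 64 min = 12:37.
Stage 2 starts at 12:37 − 155 min = 10:02.
So the QC check ends at 10:02.
Packaging starts at 10:02 + 155 min = 12:37.
Stage 2 starts at 10:02 and packaging starts at 12:37, so stage 2 is first.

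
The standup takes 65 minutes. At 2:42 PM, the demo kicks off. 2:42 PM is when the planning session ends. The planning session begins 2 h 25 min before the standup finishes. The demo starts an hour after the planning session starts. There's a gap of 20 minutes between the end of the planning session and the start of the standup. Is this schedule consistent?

The standup starts at 2:42 PM + 20 min = 3:02 PM.
The standup ends at 3:02 PM + 65 min = 4:07 PM.
The planning session starts at 4:07 PM − 145 min = 1:42 PM.
The demo starts at 1:42 PM + 60 min = 2:42 PM.
That matches the stated 2:42 PM, so the schedule is consistent.

Yes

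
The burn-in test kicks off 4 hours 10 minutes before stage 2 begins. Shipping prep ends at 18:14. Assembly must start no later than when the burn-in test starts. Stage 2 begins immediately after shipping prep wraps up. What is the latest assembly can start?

Stage 2 starts at 18:14.
The burn-in test starts at 18:14 − 250 min = 14:04.
Assembly is bounded by the burn-in test, so the latest it can start is 14:04.

14:04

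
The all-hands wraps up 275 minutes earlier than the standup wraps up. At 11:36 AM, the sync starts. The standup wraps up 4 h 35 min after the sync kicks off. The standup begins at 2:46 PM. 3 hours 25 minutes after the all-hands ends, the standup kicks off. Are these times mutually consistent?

No

The standup ends at 11:36 AM + 275 min = 4:11 PM.
The all-hands ends at 4:11 PM − 275 min = 11:36 AM.
The standup starts at 11:36 AM + 205 min = 3:01 PM.
But the standup is also said to start at 2:46 PM — a 15-minute conflict.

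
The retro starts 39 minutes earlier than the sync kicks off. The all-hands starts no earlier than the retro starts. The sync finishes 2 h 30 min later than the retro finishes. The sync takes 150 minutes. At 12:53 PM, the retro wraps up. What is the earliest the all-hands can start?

12:14 PM

The sync ends at 12:53 PM + 150 min = 3:23 PM.
The sync starts at 3:23 PM − 150 min = 12:53 PM.
The retro starts at 12:53 PM − 39 min = 12:14 PM.
The all-hands is bounded by the retro, so the earliest it can start is 12:14 PM.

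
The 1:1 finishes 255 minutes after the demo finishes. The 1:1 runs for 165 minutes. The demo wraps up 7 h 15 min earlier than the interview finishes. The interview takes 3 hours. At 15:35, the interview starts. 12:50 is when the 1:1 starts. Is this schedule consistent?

Yes

The interview ends at 15:35 + 180 min = 18:35.
The demo ends at 18:35 − 435 min = 11:20.
The 1:1 ends at 11:20 + 255 min = 15:35.
The 1:1 starts at 15:35 − 165 min = 12:50.
That matches the stated 12:50, so the schedule is consistent.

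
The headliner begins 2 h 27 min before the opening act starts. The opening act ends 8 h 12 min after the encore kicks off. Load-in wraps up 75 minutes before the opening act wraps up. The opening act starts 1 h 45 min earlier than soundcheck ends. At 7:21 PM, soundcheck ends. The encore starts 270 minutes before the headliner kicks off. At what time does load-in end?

5:36 PM

The opening act starts at 7:21 PM − 105 min = 5:36 PM.
The headliner starts at 5:36 PM − 147 min = 3:09 PM.
The encore starts at 3:09 PM − 270 min = 10:39 AM.
The opening act ends at 10:39 AM + 492 min = 6:51 PM.
Load-in ends at 6:51 PM − 75 min = 5:36 PM.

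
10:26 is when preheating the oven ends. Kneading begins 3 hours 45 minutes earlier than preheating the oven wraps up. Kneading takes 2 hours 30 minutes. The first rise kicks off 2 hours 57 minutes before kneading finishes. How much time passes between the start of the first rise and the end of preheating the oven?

Kneading starts at 10:26 − 225 min = 06:41.
Kneading ends at 06:41 + 150 min = 09:11.
The first rise starts at 09:11 − 177 min = 06:14.
From 06:14 to 10:26 is 4 hours 12 minutes.

4 hours 12 minutes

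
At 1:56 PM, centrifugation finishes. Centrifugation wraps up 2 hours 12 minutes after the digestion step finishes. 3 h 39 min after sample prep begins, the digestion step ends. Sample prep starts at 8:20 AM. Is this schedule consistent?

No

The digestion step ends at 8:20 AM + 219 min = 11:59 AM.
Centrifugation ends at 11:59 AM + 132 min = 2:11 PM.
But centrifugation is also said to end at 1:56 PM — a 15-minute conflict.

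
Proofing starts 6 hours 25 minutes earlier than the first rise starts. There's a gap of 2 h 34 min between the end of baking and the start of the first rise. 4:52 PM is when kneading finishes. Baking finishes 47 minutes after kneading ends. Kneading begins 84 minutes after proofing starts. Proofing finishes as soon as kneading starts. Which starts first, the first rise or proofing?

proofing

Baking ends at 4:52 PM + 47 min = 5:39 PM.
The first rise starts at 5:39 PM + 154 min = 8:13 PM.
Proofing starts at 8:13 PM − 385 min = 1:48 PM.
The first rise starts at 8:13 PM and proofing starts at 1:48 PM, so proofing is first.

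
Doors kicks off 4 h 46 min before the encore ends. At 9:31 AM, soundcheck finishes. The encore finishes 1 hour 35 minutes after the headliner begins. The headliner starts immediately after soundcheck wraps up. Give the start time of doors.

The headliner starts at 9:31 AM.
The encore ends at 9:31 AM + 95 min = 11:06 AM.
Doors starts at 11:06 AM − 286 min = 6:20 AM.

6:20 AM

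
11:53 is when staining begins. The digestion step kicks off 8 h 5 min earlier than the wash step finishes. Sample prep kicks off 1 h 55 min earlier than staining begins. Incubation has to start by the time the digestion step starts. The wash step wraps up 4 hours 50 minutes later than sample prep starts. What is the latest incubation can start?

Sample prep starts at 11:53 − 115 min = 09:58.
The wash step ends at 09:58 + 290 min = 14:48.
The digestion step starts at 14:48 − 485 min = 06:43.
Incubation is bounded by the digestion step, so the latest it can start is 06:43.

06:43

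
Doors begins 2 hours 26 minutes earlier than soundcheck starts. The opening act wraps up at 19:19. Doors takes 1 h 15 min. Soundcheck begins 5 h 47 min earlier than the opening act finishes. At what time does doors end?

Soundcheck starts at 19:19 − 347 min = 13:32.
Doors starts at 13:32 − 146 min = 11:06.
Doors ends at 11:06 + 75 min = 12:21.

12:21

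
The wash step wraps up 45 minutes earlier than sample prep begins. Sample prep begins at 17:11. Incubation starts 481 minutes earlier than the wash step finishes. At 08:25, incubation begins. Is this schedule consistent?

Yes

The wash step ends at 17:11 − 45 min = 16:26.
Incubation starts at 16:26 − 481 min = 08:25.
That matches the stated 08:25, so the schedule is consistent.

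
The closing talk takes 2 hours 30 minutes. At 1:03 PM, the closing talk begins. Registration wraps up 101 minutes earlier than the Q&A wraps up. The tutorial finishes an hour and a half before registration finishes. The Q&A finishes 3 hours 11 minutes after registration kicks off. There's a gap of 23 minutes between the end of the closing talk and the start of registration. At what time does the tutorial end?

3:56 PM

The closing talk ends at 1:03 PM + 150 min = 3:33 PM.
Registration starts at 3:33 PM + 23 min = 3:56 PM.
The Q&A ends at 3:56 PM + 191 min = 7:07 PM.
Registration ends at 7:07 PM − 101 min = 5:26 PM.
The tutorial ends at 5:26 PM − 90 min = 3:56 PM.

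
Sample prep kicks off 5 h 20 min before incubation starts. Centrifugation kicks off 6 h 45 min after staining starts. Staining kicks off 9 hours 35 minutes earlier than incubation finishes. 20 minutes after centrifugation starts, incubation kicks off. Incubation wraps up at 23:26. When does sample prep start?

15:36

Staining starts at 23:26 − 575 min = 13:51.
Centrifugation starts at 13:51 + 405 min = 20:36.
Incubation starts at 20:36 + 20 min = 20:56.
Sample prep starts at 20:56 − 320 min = 15:36.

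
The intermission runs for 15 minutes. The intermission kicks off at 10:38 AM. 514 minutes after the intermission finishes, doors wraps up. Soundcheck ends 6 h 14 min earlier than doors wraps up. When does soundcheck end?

1:13 PM

The intermission ends at 10:38 AM + 15 min = 10:53 AM.
Doors ends at 10:53 AM + 514 min = 7:27 PM.
Soundcheck ends at 7:27 PM − 374 min = 1:13 PM.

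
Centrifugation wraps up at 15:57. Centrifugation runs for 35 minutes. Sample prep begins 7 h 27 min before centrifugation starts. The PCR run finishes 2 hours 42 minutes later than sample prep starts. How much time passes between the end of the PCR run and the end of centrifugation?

Centrifugation starts at 15:57 − 35 min = 15:22.
Sample prep starts at 15:22 − 447 min = 07:55.
The PCR run ends at 07:55 + 162 min = 10:37.
From 10:37 to 15:57 is 5 hours 20 minutes.

5 hours 20 minutes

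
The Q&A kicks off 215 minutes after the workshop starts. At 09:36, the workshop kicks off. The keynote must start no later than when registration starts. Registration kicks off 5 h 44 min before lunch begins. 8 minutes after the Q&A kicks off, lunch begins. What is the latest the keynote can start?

07:35

The Q&A starts at 09:36 + 215 min = 13:11.
Lunch starts at 13:11 + 8 min = 13:19.
Registration starts at 13:19 − 344 min = 07:35.
The keynote is bounded by registration, so the latest it can start is 07:35.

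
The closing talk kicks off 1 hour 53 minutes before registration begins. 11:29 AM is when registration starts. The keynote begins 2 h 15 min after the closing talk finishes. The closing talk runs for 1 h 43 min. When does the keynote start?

1:34 PM

The closing talk starts at 11:29 AM − 113 min = 9:36 AM.
The closing talk ends at 9:36 AM + 103 min = 11:19 AM.
The keynote starts at 11:19 AM + 135 min = 1:34 PM.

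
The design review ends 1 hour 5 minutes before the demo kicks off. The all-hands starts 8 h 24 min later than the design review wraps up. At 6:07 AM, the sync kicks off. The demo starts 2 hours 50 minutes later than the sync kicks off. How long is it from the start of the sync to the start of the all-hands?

The demo starts at 6:07 AM + 170 min = 8:57 AM.
The design review ends at 8:57 AM − 65 min = 7:52 AM.
The all-hands starts at 7:52 AM + 504 min = 4:16 PM.
From 6:07 AM to 4:16 PM is 10 h 9 min.

10 h 9 min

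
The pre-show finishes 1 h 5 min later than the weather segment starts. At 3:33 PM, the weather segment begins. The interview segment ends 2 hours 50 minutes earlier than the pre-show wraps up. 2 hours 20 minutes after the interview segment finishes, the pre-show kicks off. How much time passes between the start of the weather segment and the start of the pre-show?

35 minutes

The pre-show ends at 3:33 PM + 65 min = 4:38 PM.
The interview segment ends at 4:38 PM − 170 min = 1:48 PM.
The pre-show starts at 1:48 PM + 140 min = 4:08 PM.
From 3:33 PM to 4:08 PM is 35 minutes.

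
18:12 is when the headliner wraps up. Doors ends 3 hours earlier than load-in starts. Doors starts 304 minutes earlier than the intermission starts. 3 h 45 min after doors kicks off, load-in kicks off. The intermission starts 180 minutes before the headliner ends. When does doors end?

The intermission starts at 18:12 − 180 min = 15:12.
Doors starts at 15:12 − 304 min = 10:08.
Load-in starts at 10:08 + 225 min = 13:53.
Doors ends at 13:53 − 180 min = 10:53.

10:53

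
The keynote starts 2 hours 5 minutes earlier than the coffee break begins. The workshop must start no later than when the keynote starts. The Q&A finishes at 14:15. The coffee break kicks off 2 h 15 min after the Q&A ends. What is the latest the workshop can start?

14:25

The coffee break starts at 14:15 + 135 min = 16:30.
The keynote starts at 16:30 − 125 min = 14:25.
The workshop is bounded by the keynote, so the latest it can start is 14:25.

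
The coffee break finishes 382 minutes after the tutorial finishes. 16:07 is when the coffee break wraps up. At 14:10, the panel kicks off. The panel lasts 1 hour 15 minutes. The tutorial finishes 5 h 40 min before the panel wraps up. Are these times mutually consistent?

The panel ends at 14:10 + 75 min = 15:25.
The tutorial ends at 15:25 − 340 min = 09:45.
The coffee break ends at 09:45 + 382 min = 16:07.
That matches the stated 16:07, so the schedule is consistent.

Yes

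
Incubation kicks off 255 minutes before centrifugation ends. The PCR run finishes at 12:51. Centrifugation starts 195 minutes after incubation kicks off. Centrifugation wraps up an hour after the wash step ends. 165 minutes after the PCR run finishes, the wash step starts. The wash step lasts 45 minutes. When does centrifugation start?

The wash step starts at 12:51 + 165 min = 15:36.
The wash step ends at 15:36 + 45 min = 16:21.
Centrifugation ends at 16:21 + 60 min = 17:21.
Incubation starts at 17:21 − 255 min = 13:06.
Centrifugation starts at 13:06 + 195 min = 16:21.

16:21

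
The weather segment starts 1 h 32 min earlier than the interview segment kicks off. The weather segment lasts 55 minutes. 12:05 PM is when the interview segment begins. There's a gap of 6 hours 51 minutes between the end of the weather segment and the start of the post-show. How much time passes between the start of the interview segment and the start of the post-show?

6 hours 14 minutes

The weather segment starts at 12:05 PM − 92 min = 10:33 AM.
The weather segment ends at 10:33 AM + 55 min = 11:28 AM.
The post-show starts at 11:28 AM + 411 min = 6:19 PM.
From 12:05 PM to 6:19 PM is 6 hours 14 minutes.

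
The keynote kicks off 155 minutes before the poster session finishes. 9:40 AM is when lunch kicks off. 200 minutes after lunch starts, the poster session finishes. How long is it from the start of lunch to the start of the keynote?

The poster session ends at 9:40 AM + 200 min = 1:00 PM.
The keynote starts at 1:00 PM − 155 min = 10:25 AM.
From 9:40 AM to 10:25 AM is 45 minutes.

45 minutes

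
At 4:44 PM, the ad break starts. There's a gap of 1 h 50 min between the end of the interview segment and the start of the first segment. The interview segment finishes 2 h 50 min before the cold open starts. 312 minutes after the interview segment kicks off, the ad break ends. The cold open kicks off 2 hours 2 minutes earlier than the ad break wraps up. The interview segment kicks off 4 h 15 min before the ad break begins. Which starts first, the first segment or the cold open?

the first segment

The interview segment starts at 4:44 PM − 255 min = 12:29 PM.
The ad break ends at 12:29 PM + 312 min = 5:41 PM.
The cold open starts at 5:41 PM − 122 min = 3:39 PM.
The interview segment ends at 3:39 PM − 170 min = 12:49 PM.
The first segment starts at 12:49 PM + 110 min = 2:39 PM.
The first segment starts at 2:39 PM and the cold open starts at 3:39 PM, so the first segment is first.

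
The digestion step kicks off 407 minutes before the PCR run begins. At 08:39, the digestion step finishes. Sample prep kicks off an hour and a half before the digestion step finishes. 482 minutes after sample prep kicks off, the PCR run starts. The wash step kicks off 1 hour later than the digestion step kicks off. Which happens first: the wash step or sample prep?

sample prep

Sample prep starts at 08:39 − 90 min = 07:09.
The PCR run starts at 07:09 + 482 min = 15:11.
The digestion step starts at 15:11 − 407 min = 08:24.
The wash step starts at 08:24 + 60 min = 09:24.
The wash step starts at 09:24 and sample prep starts at 07:09, so sample prep is first.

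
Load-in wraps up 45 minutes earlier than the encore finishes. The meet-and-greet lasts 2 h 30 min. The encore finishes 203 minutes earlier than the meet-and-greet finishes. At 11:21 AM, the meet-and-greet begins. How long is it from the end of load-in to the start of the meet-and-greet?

98 minutes

The meet-and-greet ends at 11:21 AM + 150 min = 1:51 PM.
The encore ends at 1:51 PM − 203 min = 10:28 AM.
Load-in ends at 10:28 AM − 45 min = 9:43 AM.
From 9:43 AM to 11:21 AM is 98 minutes.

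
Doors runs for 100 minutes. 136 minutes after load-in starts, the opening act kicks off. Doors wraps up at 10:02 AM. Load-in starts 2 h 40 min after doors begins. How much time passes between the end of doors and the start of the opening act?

Doors starts at 10:02 AM − 100 min = 8:22 AM.
Load-in starts at 8:22 AM + 160 min = 11:02 AM.
The opening act starts at 11:02 AM + 136 min = 1:18 PM.
From 10:02 AM to 1:18 PM is 3 hours 16 minutes.

3 hours 16 minutes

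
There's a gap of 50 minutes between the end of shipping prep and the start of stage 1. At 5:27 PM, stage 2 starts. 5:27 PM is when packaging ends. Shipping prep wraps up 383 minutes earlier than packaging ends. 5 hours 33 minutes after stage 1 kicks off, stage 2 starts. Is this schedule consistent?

Yes

Shipping prep ends at 5:27 PM − 383 min = 11:04 AM.
Stage 1 starts at 11:04 AM + 50 min = 11:54 AM.
Stage 2 starts at 11:54 AM + 333 min = 5:27 PM.
That matches the stated 5:27 PM, so the schedule is consistent.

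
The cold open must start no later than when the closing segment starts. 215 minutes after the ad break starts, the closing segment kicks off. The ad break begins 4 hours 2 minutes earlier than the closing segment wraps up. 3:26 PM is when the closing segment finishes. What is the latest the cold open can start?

The ad break starts at 3:26 PM − 242 min = 11:24 AM.
The closing segment starts at 11:24 AM + 215 min = 2:59 PM.
The cold open is bounded by the closing segment, so the latest it can start is 2:59 PM.

2:59 PM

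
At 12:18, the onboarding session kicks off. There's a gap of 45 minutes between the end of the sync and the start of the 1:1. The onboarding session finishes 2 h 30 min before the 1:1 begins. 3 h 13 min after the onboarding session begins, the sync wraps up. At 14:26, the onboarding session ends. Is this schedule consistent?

No

The sync ends at 12:18 + 193 min = 15:31.
The 1:1 starts at 15:31 + 45 min = 16:16.
The onboarding session ends at 16:16 − 150 min = 13:46.
But the onboarding session is also said to end at 14:26 — a 40-minute conflict.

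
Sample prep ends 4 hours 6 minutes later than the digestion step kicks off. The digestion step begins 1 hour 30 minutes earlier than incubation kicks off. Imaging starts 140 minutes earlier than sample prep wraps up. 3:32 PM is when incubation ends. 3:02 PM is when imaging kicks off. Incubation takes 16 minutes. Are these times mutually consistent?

No

Incubation starts at 3:32 PM − 16 min = 3:16 PM.
The digestion step starts at 3:16 PM − 90 min = 1:46 PM.
Sample prep ends at 1:46 PM + 246 min = 5:52 PM.
Imaging starts at 5:52 PM − 140 min = 3:32 PM.
But imaging is also said to start at 3:02 PM — a 30-minute conflict.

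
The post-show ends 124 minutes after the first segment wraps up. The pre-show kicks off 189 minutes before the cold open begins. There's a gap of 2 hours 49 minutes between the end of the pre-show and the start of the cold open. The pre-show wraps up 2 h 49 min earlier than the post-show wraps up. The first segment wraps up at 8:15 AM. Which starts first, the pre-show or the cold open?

The post-show ends at 8:15 AM + 124 min = 10:19 AM.
The pre-show ends at 10:19 AM − 169 min = 7:30 AM.
The cold open starts at 7:30 AM + 169 min = 10:19 AM.
The pre-show starts at 10:19 AM − 189 min = 7:10 AM.
The pre-show starts at 7:10 AM and the cold open starts at 10:19 AM, so the pre-show is first.

the pre-show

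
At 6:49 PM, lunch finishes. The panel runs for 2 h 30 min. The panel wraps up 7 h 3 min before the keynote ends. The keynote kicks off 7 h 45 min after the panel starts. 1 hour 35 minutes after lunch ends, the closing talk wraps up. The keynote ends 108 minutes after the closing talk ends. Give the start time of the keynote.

The closing talk ends at 6:49 PM + 95 min = 8:24 PM.
The keynote ends at 8:24 PM + 108 min = 10:12 PM.
The panel ends at 10:12 PM − 423 min = 3:09 PM.
The panel starts at 3:09 PM − 150 min = 12:39 PM.
The keynote starts at 12:39 PM + 465 min = 8:24 PM.

8:24 PM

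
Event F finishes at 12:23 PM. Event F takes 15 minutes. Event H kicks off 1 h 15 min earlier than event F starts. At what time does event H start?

10:53 AM

Event F starts at 12:23 PM − 15 min = 12:08 PM.
Event H starts at 12:08 PM − 75 min = 10:53 AM.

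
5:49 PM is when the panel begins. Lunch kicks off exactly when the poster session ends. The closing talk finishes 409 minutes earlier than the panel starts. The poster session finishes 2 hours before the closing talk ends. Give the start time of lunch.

9:00 AM

The closing talk ends at 5:49 PM − 409 min = 11:00 AM.
The poster session ends at 11:00 AM − 120 min = 9:00 AM.
So lunch starts at 9:00 AM.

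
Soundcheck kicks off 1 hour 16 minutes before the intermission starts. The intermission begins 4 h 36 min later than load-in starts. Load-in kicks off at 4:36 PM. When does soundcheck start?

7:56 PM

The intermission starts at 4:36 PM + 276 min = 9:12 PM.
Soundcheck starts at 9:12 PM − 76 min = 7:56 PM.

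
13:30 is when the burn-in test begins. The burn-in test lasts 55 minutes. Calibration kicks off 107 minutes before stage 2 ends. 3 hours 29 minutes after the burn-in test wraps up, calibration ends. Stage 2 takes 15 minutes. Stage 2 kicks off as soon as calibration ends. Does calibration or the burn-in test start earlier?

the burn-in test

The burn-in test ends at 13:30 + 55 min = 14:25.
Calibration ends at 14:25 + 209 min = 17:54.
So stage 2 starts at 17:54.
Stage 2 ends at 17:54 + 15 min = 18:09.
Calibration starts at 18:09 − 107 min = 16:22.
Calibration starts at 16:22 and the burn-in test starts at 13:30, so the burn-in test is first.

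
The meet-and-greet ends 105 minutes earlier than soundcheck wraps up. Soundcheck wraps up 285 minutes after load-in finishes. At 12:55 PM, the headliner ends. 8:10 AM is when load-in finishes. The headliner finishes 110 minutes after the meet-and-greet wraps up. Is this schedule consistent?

No

Soundcheck ends at 8:10 AM + 285 min = 12:55 PM.
The meet-and-greet ends at 12:55 PM − 105 min = 11:10 AM.
The headliner ends at 11:10 AM + 110 min = 1:00 PM.
But the headliner is also said to end at 12:55 PM — a 5-minute conflict.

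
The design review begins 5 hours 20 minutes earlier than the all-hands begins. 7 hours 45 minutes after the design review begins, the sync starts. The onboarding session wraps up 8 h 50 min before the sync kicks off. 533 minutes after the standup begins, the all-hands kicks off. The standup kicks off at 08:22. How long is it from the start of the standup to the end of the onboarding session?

2 h 28 min

The all-hands starts at 08:22 + 533 min = 17:15.
The design review starts at 17:15 − 320 min = 11:55.
The sync starts at 11:55 + 465 min = 19:40.
The onboarding session ends at 19:40 − 530 min = 10:50.
From 08:22 to 10:50 is 2 h 28 min.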